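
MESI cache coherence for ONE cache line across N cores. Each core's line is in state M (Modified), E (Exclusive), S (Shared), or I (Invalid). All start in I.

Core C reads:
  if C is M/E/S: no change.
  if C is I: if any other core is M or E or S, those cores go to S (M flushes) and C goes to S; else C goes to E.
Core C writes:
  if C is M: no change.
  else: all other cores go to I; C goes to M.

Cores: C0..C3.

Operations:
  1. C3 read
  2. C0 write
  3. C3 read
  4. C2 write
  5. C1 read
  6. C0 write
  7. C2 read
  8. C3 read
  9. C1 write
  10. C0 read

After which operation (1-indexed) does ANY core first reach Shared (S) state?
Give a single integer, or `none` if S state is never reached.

Answer: 3

Derivation:
Op 1: C3 read [C3 read from I: no other sharers -> C3=E (exclusive)] -> [I,I,I,E]
Op 2: C0 write [C0 write: invalidate ['C3=E'] -> C0=M] -> [M,I,I,I]
Op 3: C3 read [C3 read from I: others=['C0=M'] -> C3=S, others downsized to S] -> [S,I,I,S]
  -> First S state at op 3; remaining ops need not be traced.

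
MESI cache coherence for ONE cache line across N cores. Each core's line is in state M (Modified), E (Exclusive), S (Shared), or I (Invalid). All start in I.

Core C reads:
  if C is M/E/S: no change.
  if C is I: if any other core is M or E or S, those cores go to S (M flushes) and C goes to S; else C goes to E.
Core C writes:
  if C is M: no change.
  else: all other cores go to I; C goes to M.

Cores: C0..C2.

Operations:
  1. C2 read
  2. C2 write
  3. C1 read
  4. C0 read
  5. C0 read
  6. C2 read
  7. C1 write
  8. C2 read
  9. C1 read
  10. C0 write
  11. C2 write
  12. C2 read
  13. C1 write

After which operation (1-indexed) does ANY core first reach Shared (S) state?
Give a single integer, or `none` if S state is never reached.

Answer: 3

Derivation:
Op 1: C2 read [C2 read from I: no other sharers -> C2=E (exclusive)] -> [I,I,E]
Op 2: C2 write [C2 write: invalidate none -> C2=M] -> [I,I,M]
Op 3: C1 read [C1 read from I: others=['C2=M'] -> C1=S, others downsized to S] -> [I,S,S]
  -> First S state at op 3; remaining ops need not be traced.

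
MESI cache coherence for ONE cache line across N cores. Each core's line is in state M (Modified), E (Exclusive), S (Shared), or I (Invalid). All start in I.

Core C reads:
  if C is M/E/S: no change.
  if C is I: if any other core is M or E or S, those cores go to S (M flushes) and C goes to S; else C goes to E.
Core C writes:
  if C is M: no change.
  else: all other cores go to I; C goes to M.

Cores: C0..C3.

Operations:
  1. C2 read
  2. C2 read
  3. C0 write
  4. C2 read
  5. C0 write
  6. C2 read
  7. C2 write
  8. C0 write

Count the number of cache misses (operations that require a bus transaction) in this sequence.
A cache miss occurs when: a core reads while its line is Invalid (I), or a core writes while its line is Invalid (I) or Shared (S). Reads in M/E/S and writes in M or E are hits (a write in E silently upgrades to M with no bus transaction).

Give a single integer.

Answer: 7

Derivation:
Op 1: C2 read [C2 read from I: no other sharers -> C2=E (exclusive)] -> [I,I,E,I] [MISS #1: read from I]
Op 2: C2 read [C2 read: already in E, no change] -> [I,I,E,I] [hit: read from E]
Op 3: C0 write [C0 write: invalidate ['C2=E'] -> C0=M] -> [M,I,I,I] [MISS #2: write from I]
Op 4: C2 read [C2 read from I: others=['C0=M'] -> C2=S, others downsized to S] -> [S,I,S,I] [MISS #3: read from I]
Op 5: C0 write [C0 write: invalidate ['C2=S'] -> C0=M] -> [M,I,I,I] [MISS #4: write from S]
Op 6: C2 read [C2 read from I: others=['C0=M'] -> C2=S, others downsized to S] -> [S,I,S,I] [MISS #5: read from I]
Op 7: C2 write [C2 write: invalidate ['C0=S'] -> C2=M] -> [I,I,M,I] [MISS #6: write from S]
Op 8: C0 write [C0 write: invalidate ['C2=M'] -> C0=M] -> [M,I,I,I] [MISS #7: write from I]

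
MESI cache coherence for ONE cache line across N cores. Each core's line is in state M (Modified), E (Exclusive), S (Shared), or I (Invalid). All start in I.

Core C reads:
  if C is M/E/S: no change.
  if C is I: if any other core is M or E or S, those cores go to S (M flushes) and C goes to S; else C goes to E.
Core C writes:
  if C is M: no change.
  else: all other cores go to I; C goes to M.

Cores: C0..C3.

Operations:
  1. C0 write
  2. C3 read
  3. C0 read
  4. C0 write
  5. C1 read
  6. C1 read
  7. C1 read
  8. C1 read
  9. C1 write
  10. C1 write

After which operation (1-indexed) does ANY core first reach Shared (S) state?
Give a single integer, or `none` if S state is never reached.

Answer: 2

Derivation:
Op 1: C0 write [C0 write: invalidate none -> C0=M] -> [M,I,I,I]
Op 2: C3 read [C3 read from I: others=['C0=M'] -> C3=S, others downsized to S] -> [S,I,I,S]
  -> First S state at op 2; remaining ops need not be traced.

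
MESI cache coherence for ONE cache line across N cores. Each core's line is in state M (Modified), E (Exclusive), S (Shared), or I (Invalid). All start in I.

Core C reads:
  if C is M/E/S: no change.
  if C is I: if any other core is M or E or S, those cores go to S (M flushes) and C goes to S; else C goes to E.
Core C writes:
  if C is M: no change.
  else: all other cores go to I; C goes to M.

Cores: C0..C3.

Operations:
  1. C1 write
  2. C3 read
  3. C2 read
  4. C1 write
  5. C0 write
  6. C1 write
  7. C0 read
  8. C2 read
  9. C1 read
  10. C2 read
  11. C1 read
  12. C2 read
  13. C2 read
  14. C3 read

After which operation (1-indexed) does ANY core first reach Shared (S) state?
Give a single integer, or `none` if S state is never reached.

Op 1: C1 write [C1 write: invalidate none -> C1=M] -> [I,M,I,I]
Op 2: C3 read [C3 read from I: others=['C1=M'] -> C3=S, others downsized to S] -> [I,S,I,S]
  -> First S state at op 2; remaining ops need not be traced.

Answer: 2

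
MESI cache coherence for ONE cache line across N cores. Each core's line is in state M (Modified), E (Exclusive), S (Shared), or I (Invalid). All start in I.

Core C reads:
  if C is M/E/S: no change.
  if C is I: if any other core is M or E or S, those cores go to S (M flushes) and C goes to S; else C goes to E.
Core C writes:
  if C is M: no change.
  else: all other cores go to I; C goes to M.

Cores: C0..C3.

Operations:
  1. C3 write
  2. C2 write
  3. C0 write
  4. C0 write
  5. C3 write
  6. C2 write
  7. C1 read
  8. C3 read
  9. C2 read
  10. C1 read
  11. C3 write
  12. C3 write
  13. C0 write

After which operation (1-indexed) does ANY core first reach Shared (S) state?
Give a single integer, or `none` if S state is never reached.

Answer: 7

Derivation:
Op 1: C3 write [C3 write: invalidate none -> C3=M] -> [I,I,I,M]
Op 2: C2 write [C2 write: invalidate ['C3=M'] -> C2=M] -> [I,I,M,I]
Op 3: C0 write [C0 write: invalidate ['C2=M'] -> C0=M] -> [M,I,I,I]
Op 4: C0 write [C0 write: already M (modified), no change] -> [M,I,I,I]
Op 5: C3 write [C3 write: invalidate ['C0=M'] -> C3=M] -> [I,I,I,M]
Op 6: C2 write [C2 write: invalidate ['C3=M'] -> C2=M] -> [I,I,M,I]
Op 7: C1 read [C1 read from I: others=['C2=M'] -> C1=S, others downsized to S] -> [I,S,S,I]
  -> First S state at op 7; remaining ops need not be traced.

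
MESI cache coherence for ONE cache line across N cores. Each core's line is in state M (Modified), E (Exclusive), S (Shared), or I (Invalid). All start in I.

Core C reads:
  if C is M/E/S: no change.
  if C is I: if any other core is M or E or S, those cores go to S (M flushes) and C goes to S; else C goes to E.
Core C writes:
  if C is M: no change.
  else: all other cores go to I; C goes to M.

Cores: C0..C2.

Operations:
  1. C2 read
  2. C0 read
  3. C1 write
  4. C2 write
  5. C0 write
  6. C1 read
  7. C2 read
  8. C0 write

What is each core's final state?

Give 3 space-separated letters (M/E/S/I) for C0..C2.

Answer: M I I

Derivation:
Op 1: C2 read [C2 read from I: no other sharers -> C2=E (exclusive)] -> [I,I,E]
Op 2: C0 read [C0 read from I: others=['C2=E'] -> C0=S, others downsized to S] -> [S,I,S]
Op 3: C1 write [C1 write: invalidate ['C0=S', 'C2=S'] -> C1=M] -> [I,M,I]
Op 4: C2 write [C2 write: invalidate ['C1=M'] -> C2=M] -> [I,I,M]
Op 5: C0 write [C0 write: invalidate ['C2=M'] -> C0=M] -> [M,I,I]
Op 6: C1 read [C1 read from I: others=['C0=M'] -> C1=S, others downsized to S] -> [S,S,I]
Op 7: C2 read [C2 read from I: others=['C0=S', 'C1=S'] -> C2=S, others downsized to S] -> [S,S,S]
Op 8: C0 write [C0 write: invalidate ['C1=S', 'C2=S'] -> C0=M] -> [M,I,I]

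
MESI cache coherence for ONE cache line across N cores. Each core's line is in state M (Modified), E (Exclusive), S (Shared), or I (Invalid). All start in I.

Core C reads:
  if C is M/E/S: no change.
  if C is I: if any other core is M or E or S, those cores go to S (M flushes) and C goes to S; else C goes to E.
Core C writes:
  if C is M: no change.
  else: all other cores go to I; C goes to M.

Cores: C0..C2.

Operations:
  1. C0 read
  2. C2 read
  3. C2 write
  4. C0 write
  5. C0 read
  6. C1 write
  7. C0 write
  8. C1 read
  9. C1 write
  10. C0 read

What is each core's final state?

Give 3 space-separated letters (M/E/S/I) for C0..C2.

Answer: S S I

Derivation:
Op 1: C0 read [C0 read from I: no other sharers -> C0=E (exclusive)] -> [E,I,I]
Op 2: C2 read [C2 read from I: others=['C0=E'] -> C2=S, others downsized to S] -> [S,I,S]
Op 3: C2 write [C2 write: invalidate ['C0=S'] -> C2=M] -> [I,I,M]
Op 4: C0 write [C0 write: invalidate ['C2=M'] -> C0=M] -> [M,I,I]
Op 5: C0 read [C0 read: already in M, no change] -> [M,I,I]
Op 6: C1 write [C1 write: invalidate ['C0=M'] -> C1=M] -> [I,M,I]
Op 7: C0 write [C0 write: invalidate ['C1=M'] -> C0=M] -> [M,I,I]
Op 8: C1 read [C1 read from I: others=['C0=M'] -> C1=S, others downsized to S] -> [S,S,I]
Op 9: C1 write [C1 write: invalidate ['C0=S'] -> C1=M] -> [I,M,I]
Op 10: C0 read [C0 read from I: others=['C1=M'] -> C0=S, others downsized to S] -> [S,S,I]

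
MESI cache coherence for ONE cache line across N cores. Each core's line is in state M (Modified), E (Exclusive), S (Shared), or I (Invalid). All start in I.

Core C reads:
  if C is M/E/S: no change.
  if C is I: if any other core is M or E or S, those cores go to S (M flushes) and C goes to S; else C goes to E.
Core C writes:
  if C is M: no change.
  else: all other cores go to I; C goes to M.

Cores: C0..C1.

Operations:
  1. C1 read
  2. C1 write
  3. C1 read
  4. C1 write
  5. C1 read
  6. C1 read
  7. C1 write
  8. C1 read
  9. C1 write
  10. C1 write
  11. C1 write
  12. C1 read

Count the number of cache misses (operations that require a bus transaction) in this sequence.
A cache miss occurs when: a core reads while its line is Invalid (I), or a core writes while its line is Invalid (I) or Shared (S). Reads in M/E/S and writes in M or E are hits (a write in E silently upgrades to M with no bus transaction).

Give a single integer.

Answer: 1

Derivation:
Op 1: C1 read [C1 read from I: no other sharers -> C1=E (exclusive)] -> [I,E] [MISS #1: read from I]
Op 2: C1 write [C1 write: invalidate none -> C1=M] -> [I,M] [hit: write from E is a silent E->M upgrade, no bus transaction]
Op 3: C1 read [C1 read: already in M, no change] -> [I,M] [hit: read from M]
Op 4: C1 write [C1 write: already M (modified), no change] -> [I,M] [hit: write from M]
Op 5: C1 read [C1 read: already in M, no change] -> [I,M] [hit: read from M]
Op 6: C1 read [C1 read: already in M, no change] -> [I,M] [hit: read from M]
Op 7: C1 write [C1 write: already M (modified), no change] -> [I,M] [hit: write from M]
Op 8: C1 read [C1 read: already in M, no change] -> [I,M] [hit: read from M]
Op 9: C1 write [C1 write: already M (modified), no change] -> [I,M] [hit: write from M]
Op 10: C1 write [C1 write: already M (modified), no change] -> [I,M] [hit: write from M]
Op 11: C1 write [C1 write: already M (modified), no change] -> [I,M] [hit: write from M]
Op 12: C1 read [C1 read: already in M, no change] -> [I,M] [hit: read from M]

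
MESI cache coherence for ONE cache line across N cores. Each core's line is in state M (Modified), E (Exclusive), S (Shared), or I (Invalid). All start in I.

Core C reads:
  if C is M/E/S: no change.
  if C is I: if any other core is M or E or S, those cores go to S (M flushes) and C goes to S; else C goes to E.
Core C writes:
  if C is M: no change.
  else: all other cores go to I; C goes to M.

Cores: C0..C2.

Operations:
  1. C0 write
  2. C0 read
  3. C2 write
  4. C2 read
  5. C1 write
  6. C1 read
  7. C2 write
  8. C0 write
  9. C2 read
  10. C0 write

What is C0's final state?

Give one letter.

Op 1: C0 write [C0 write: invalidate none -> C0=M] -> [M,I,I]
Op 2: C0 read [C0 read: already in M, no change] -> [M,I,I]
Op 3: C2 write [C2 write: invalidate ['C0=M'] -> C2=M] -> [I,I,M]
Op 4: C2 read [C2 read: already in M, no change] -> [I,I,M]
Op 5: C1 write [C1 write: invalidate ['C2=M'] -> C1=M] -> [I,M,I]
Op 6: C1 read [C1 read: already in M, no change] -> [I,M,I]
Op 7: C2 write [C2 write: invalidate ['C1=M'] -> C2=M] -> [I,I,M]
Op 8: C0 write [C0 write: invalidate ['C2=M'] -> C0=M] -> [M,I,I]
Op 9: C2 read [C2 read from I: others=['C0=M'] -> C2=S, others downsized to S] -> [S,I,S]
Op 10: C0 write [C0 write: invalidate ['C2=S'] -> C0=M] -> [M,I,I]

Answer: M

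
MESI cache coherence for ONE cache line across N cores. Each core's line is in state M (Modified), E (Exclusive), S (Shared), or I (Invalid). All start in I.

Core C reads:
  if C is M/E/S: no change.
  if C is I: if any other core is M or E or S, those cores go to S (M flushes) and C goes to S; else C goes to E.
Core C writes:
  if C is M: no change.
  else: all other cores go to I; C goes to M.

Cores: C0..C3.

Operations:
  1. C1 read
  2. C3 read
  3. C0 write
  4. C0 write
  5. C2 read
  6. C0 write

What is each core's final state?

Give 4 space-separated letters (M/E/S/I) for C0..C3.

Op 1: C1 read [C1 read from I: no other sharers -> C1=E (exclusive)] -> [I,E,I,I]
Op 2: C3 read [C3 read from I: others=['C1=E'] -> C3=S, others downsized to S] -> [I,S,I,S]
Op 3: C0 write [C0 write: invalidate ['C1=S', 'C3=S'] -> C0=M] -> [M,I,I,I]
Op 4: C0 write [C0 write: already M (modified), no change] -> [M,I,I,I]
Op 5: C2 read [C2 read from I: others=['C0=M'] -> C2=S, others downsized to S] -> [S,I,S,I]
Op 6: C0 write [C0 write: invalidate ['C2=S'] -> C0=M] -> [M,I,I,I]

Answer: M I I I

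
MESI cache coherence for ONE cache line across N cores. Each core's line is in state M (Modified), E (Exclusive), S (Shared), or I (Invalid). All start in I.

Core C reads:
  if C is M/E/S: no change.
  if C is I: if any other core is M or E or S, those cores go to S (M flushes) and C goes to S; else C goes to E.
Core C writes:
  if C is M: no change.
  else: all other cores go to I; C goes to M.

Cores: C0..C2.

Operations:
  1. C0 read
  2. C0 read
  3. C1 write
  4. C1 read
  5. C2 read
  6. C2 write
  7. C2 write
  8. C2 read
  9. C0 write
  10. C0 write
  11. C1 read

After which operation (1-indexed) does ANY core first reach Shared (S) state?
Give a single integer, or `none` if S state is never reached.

Op 1: C0 read [C0 read from I: no other sharers -> C0=E (exclusive)] -> [E,I,I]
Op 2: C0 read [C0 read: already in E, no change] -> [E,I,I]
Op 3: C1 write [C1 write: invalidate ['C0=E'] -> C1=M] -> [I,M,I]
Op 4: C1 read [C1 read: already in M, no change] -> [I,M,I]
Op 5: C2 read [C2 read from I: others=['C1=M'] -> C2=S, others downsized to S] -> [I,S,S]
  -> First S state at op 5; remaining ops need not be traced.

Answer: 5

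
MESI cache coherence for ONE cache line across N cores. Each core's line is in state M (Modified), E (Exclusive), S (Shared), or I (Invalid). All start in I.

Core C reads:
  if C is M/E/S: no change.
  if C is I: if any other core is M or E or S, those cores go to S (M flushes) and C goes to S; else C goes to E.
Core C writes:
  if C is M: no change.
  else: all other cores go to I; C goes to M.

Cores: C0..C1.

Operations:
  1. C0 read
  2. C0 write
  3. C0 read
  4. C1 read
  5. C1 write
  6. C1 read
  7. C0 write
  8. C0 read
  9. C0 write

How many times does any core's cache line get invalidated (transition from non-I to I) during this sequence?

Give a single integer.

Op 1: C0 read [C0 read from I: no other sharers -> C0=E (exclusive)] -> [E,I] (invalidations this op: 0; running total: 0)
Op 2: C0 write [C0 write: invalidate none -> C0=M] -> [M,I] (invalidations this op: 0; running total: 0)
Op 3: C0 read [C0 read: already in M, no change] -> [M,I] (invalidations this op: 0; running total: 0)
Op 4: C1 read [C1 read from I: others=['C0=M'] -> C1=S, others downsized to S] -> [S,S] (invalidations this op: 0; running total: 0)
Op 5: C1 write [C1 write: invalidate ['C0=S'] -> C1=M] -> [I,M] (invalidations this op: 1; running total: 1)
Op 6: C1 read [C1 read: already in M, no change] -> [I,M] (invalidations this op: 0; running total: 1)
Op 7: C0 write [C0 write: invalidate ['C1=M'] -> C0=M] -> [M,I] (invalidations this op: 1; running total: 2)
Op 8: C0 read [C0 read: already in M, no change] -> [M,I] (invalidations this op: 0; running total: 2)
Op 9: C0 write [C0 write: already M (modified), no change] -> [M,I] (invalidations this op: 0; running total: 2)

Answer: 2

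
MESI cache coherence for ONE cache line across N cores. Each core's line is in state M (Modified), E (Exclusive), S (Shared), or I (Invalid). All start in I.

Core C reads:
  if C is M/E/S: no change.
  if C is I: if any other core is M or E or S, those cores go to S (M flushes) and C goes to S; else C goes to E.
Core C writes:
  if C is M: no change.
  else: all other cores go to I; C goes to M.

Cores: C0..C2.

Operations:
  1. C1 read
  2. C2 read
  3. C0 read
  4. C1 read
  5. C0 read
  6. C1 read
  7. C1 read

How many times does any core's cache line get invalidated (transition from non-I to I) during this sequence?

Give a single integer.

Op 1: C1 read [C1 read from I: no other sharers -> C1=E (exclusive)] -> [I,E,I] (invalidations this op: 0; running total: 0)
Op 2: C2 read [C2 read from I: others=['C1=E'] -> C2=S, others downsized to S] -> [I,S,S] (invalidations this op: 0; running total: 0)
Op 3: C0 read [C0 read from I: others=['C1=S', 'C2=S'] -> C0=S, others downsized to S] -> [S,S,S] (invalidations this op: 0; running total: 0)
Op 4: C1 read [C1 read: already in S, no change] -> [S,S,S] (invalidations this op: 0; running total: 0)
Op 5: C0 read [C0 read: already in S, no change] -> [S,S,S] (invalidations this op: 0; running total: 0)
Op 6: C1 read [C1 read: already in S, no change] -> [S,S,S] (invalidations this op: 0; running total: 0)
Op 7: C1 read [C1 read: already in S, no change] -> [S,S,S] (invalidations this op: 0; running total: 0)

Answer: 0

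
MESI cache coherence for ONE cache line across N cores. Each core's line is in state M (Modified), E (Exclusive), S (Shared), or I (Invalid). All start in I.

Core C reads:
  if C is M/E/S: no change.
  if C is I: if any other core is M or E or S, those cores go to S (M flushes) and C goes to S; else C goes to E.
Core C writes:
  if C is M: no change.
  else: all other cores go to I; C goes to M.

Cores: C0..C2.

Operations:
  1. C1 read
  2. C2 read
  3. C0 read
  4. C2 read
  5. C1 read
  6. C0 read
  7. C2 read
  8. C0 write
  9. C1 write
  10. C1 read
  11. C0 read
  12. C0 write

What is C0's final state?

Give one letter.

Answer: M

Derivation:
Op 1: C1 read [C1 read from I: no other sharers -> C1=E (exclusive)] -> [I,E,I]
Op 2: C2 read [C2 read from I: others=['C1=E'] -> C2=S, others downsized to S] -> [I,S,S]
Op 3: C0 read [C0 read from I: others=['C1=S', 'C2=S'] -> C0=S, others downsized to S] -> [S,S,S]
Op 4: C2 read [C2 read: already in S, no change] -> [S,S,S]
Op 5: C1 read [C1 read: already in S, no change] -> [S,S,S]
Op 6: C0 read [C0 read: already in S, no change] -> [S,S,S]
Op 7: C2 read [C2 read: already in S, no change] -> [S,S,S]
Op 8: C0 write [C0 write: invalidate ['C1=S', 'C2=S'] -> C0=M] -> [M,I,I]
Op 9: C1 write [C1 write: invalidate ['C0=M'] -> C1=M] -> [I,M,I]
Op 10: C1 read [C1 read: already in M, no change] -> [I,M,I]
Op 11: C0 read [C0 read from I: others=['C1=M'] -> C0=S, others downsized to S] -> [S,S,I]
Op 12: C0 write [C0 write: invalidate ['C1=S'] -> C0=M] -> [M,I,I]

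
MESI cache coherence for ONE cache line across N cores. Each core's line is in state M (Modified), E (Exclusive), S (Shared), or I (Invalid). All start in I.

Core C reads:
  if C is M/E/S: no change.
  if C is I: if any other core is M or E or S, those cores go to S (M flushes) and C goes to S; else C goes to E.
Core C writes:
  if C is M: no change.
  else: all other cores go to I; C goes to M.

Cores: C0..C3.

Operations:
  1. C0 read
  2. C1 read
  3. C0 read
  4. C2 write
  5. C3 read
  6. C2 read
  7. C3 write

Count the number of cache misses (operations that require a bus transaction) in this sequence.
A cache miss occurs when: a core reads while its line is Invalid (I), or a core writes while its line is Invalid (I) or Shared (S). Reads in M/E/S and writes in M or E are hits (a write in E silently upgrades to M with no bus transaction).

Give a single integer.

Op 1: C0 read [C0 read from I: no other sharers -> C0=E (exclusive)] -> [E,I,I,I] [MISS #1: read from I]
Op 2: C1 read [C1 read from I: others=['C0=E'] -> C1=S, others downsized to S] -> [S,S,I,I] [MISS #2: read from I]
Op 3: C0 read [C0 read: already in S, no change] -> [S,S,I,I] [hit: read from S]
Op 4: C2 write [C2 write: invalidate ['C0=S', 'C1=S'] -> C2=M] -> [I,I,M,I] [MISS #3: write from I]
Op 5: C3 read [C3 read from I: others=['C2=M'] -> C3=S, others downsized to S] -> [I,I,S,S] [MISS #4: read from I]
Op 6: C2 read [C2 read: already in S, no change] -> [I,I,S,S] [hit: read from S]
Op 7: C3 write [C3 write: invalidate ['C2=S'] -> C3=M] -> [I,I,I,M] [MISS #5: write from S]

Answer: 5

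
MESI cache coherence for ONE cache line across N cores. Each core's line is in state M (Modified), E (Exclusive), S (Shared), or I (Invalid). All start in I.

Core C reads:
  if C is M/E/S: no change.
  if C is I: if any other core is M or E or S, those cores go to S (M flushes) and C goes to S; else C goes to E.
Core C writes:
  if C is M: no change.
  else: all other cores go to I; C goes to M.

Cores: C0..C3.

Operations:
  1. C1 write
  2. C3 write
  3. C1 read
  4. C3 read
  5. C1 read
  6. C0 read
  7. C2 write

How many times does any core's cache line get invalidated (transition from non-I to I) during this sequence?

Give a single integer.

Op 1: C1 write [C1 write: invalidate none -> C1=M] -> [I,M,I,I] (invalidations this op: 0; running total: 0)
Op 2: C3 write [C3 write: invalidate ['C1=M'] -> C3=M] -> [I,I,I,M] (invalidations this op: 1; running total: 1)
Op 3: C1 read [C1 read from I: others=['C3=M'] -> C1=S, others downsized to S] -> [I,S,I,S] (invalidations this op: 0; running total: 1)
Op 4: C3 read [C3 read: already in S, no change] -> [I,S,I,S] (invalidations this op: 0; running total: 1)
Op 5: C1 read [C1 read: already in S, no change] -> [I,S,I,S] (invalidations this op: 0; running total: 1)
Op 6: C0 read [C0 read from I: others=['C1=S', 'C3=S'] -> C0=S, others downsized to S] -> [S,S,I,S] (invalidations this op: 0; running total: 1)
Op 7: C2 write [C2 write: invalidate ['C0=S', 'C1=S', 'C3=S'] -> C2=M] -> [I,I,M,I] (invalidations this op: 3; running total: 4)

Answer: 4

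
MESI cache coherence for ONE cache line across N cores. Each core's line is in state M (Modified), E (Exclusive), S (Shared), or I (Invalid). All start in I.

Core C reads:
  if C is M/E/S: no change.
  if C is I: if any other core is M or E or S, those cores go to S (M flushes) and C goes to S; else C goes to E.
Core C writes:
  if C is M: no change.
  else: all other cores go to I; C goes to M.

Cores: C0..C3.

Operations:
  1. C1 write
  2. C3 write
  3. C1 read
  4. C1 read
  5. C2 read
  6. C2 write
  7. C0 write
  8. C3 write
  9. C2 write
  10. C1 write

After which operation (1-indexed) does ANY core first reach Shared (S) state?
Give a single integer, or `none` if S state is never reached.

Op 1: C1 write [C1 write: invalidate none -> C1=M] -> [I,M,I,I]
Op 2: C3 write [C3 write: invalidate ['C1=M'] -> C3=M] -> [I,I,I,M]
Op 3: C1 read [C1 read from I: others=['C3=M'] -> C1=S, others downsized to S] -> [I,S,I,S]
  -> First S state at op 3; remaining ops need not be traced.

Answer: 3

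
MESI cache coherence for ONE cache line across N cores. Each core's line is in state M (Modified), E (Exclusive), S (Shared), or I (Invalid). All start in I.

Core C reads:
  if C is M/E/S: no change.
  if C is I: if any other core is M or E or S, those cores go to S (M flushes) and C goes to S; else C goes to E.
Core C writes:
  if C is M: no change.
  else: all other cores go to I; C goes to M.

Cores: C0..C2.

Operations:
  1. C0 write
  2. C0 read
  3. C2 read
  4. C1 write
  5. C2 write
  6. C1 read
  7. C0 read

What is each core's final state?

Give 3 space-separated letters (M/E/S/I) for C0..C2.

Answer: S S S

Derivation:
Op 1: C0 write [C0 write: invalidate none -> C0=M] -> [M,I,I]
Op 2: C0 read [C0 read: already in M, no change] -> [M,I,I]
Op 3: C2 read [C2 read from I: others=['C0=M'] -> C2=S, others downsized to S] -> [S,I,S]
Op 4: C1 write [C1 write: invalidate ['C0=S', 'C2=S'] -> C1=M] -> [I,M,I]
Op 5: C2 write [C2 write: invalidate ['C1=M'] -> C2=M] -> [I,I,M]
Op 6: C1 read [C1 read from I: others=['C2=M'] -> C1=S, others downsized to S] -> [I,S,S]
Op 7: C0 read [C0 read from I: others=['C1=S', 'C2=S'] -> C0=S, others downsized to S] -> [S,S,S]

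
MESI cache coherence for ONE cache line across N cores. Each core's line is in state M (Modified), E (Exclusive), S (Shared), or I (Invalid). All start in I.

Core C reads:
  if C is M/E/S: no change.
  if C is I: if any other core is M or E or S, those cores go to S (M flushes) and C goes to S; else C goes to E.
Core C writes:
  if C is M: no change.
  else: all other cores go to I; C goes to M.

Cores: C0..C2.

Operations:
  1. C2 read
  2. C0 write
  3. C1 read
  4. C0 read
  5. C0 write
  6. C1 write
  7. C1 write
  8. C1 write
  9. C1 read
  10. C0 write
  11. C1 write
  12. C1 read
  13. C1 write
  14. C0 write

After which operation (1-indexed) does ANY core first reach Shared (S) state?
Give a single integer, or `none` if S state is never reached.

Answer: 3

Derivation:
Op 1: C2 read [C2 read from I: no other sharers -> C2=E (exclusive)] -> [I,I,E]
Op 2: C0 write [C0 write: invalidate ['C2=E'] -> C0=M] -> [M,I,I]
Op 3: C1 read [C1 read from I: others=['C0=M'] -> C1=S, others downsized to S] -> [S,S,I]
  -> First S state at op 3; remaining ops need not be traced.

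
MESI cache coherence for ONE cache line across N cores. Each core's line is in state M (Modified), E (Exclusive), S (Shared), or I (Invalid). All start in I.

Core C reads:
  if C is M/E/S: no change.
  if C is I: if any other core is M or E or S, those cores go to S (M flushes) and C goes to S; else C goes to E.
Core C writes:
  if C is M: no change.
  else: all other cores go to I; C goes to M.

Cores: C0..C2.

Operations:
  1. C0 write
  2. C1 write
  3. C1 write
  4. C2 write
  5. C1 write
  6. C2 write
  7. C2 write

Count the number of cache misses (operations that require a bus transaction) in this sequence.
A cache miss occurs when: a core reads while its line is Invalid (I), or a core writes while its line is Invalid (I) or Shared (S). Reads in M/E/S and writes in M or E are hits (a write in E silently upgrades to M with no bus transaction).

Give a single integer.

Answer: 5

Derivation:
Op 1: C0 write [C0 write: invalidate none -> C0=M] -> [M,I,I] [MISS #1: write from I]
Op 2: C1 write [C1 write: invalidate ['C0=M'] -> C1=M] -> [I,M,I] [MISS #2: write from I]
Op 3: C1 write [C1 write: already M (modified), no change] -> [I,M,I] [hit: write from M]
Op 4: C2 write [C2 write: invalidate ['C1=M'] -> C2=M] -> [I,I,M] [MISS #3: write from I]
Op 5: C1 write [C1 write: invalidate ['C2=M'] -> C1=M] -> [I,M,I] [MISS #4: write from I]
Op 6: C2 write [C2 write: invalidate ['C1=M'] -> C2=M] -> [I,I,M] [MISS #5: write from I]
Op 7: C2 write [C2 write: already M (modified), no change] -> [I,I,M] [hit: write from M]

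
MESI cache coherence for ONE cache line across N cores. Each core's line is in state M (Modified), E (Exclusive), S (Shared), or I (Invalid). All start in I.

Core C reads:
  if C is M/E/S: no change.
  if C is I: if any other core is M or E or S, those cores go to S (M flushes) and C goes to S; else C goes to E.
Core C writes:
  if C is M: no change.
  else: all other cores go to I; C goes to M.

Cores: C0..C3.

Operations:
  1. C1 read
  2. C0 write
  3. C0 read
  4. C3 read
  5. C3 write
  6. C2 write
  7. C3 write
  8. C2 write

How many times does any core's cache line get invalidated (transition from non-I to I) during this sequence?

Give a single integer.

Op 1: C1 read [C1 read from I: no other sharers -> C1=E (exclusive)] -> [I,E,I,I] (invalidations this op: 0; running total: 0)
Op 2: C0 write [C0 write: invalidate ['C1=E'] -> C0=M] -> [M,I,I,I] (invalidations this op: 1; running total: 1)
Op 3: C0 read [C0 read: already in M, no change] -> [M,I,I,I] (invalidations this op: 0; running total: 1)
Op 4: C3 read [C3 read from I: others=['C0=M'] -> C3=S, others downsized to S] -> [S,I,I,S] (invalidations this op: 0; running total: 1)
Op 5: C3 write [C3 write: invalidate ['C0=S'] -> C3=M] -> [I,I,I,M] (invalidations this op: 1; running total: 2)
Op 6: C2 write [C2 write: invalidate ['C3=M'] -> C2=M] -> [I,I,M,I] (invalidations this op: 1; running total: 3)
Op 7: C3 write [C3 write: invalidate ['C2=M'] -> C3=M] -> [I,I,I,M] (invalidations this op: 1; running total: 4)
Op 8: C2 write [C2 write: invalidate ['C3=M'] -> C2=M] -> [I,I,M,I] (invalidations this op: 1; running total: 5)

Answer: 5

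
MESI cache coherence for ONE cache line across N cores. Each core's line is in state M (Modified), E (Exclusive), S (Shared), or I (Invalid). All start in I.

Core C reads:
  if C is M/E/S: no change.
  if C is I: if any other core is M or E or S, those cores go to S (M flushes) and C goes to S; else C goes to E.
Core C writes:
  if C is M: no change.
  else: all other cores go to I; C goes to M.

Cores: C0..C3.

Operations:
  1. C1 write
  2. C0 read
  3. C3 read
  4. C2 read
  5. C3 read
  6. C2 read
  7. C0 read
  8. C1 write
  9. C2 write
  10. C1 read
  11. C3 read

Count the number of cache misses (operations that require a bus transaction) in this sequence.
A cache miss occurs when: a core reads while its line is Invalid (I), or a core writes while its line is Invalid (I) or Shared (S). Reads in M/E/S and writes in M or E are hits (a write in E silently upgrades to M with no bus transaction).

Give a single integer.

Op 1: C1 write [C1 write: invalidate none -> C1=M] -> [I,M,I,I] [MISS #1: write from I]
Op 2: C0 read [C0 read from I: others=['C1=M'] -> C0=S, others downsized to S] -> [S,S,I,I] [MISS #2: read from I]
Op 3: C3 read [C3 read from I: others=['C0=S', 'C1=S'] -> C3=S, others downsized to S] -> [S,S,I,S] [MISS #3: read from I]
Op 4: C2 read [C2 read from I: others=['C0=S', 'C1=S', 'C3=S'] -> C2=S, others downsized to S] -> [S,S,S,S] [MISS #4: read from I]
Op 5: C3 read [C3 read: already in S, no change] -> [S,S,S,S] [hit: read from S]
Op 6: C2 read [C2 read: already in S, no change] -> [S,S,S,S] [hit: read from S]
Op 7: C0 read [C0 read: already in S, no change] -> [S,S,S,S] [hit: read from S]
Op 8: C1 write [C1 write: invalidate ['C0=S', 'C2=S', 'C3=S'] -> C1=M] -> [I,M,I,I] [MISS #5: write from S]
Op 9: C2 write [C2 write: invalidate ['C1=M'] -> C2=M] -> [I,I,M,I] [MISS #6: write from I]
Op 10: C1 read [C1 read from I: others=['C2=M'] -> C1=S, others downsized to S] -> [I,S,S,I] [MISS #7: read from I]
Op 11: C3 read [C3 read from I: others=['C1=S', 'C2=S'] -> C3=S, others downsized to S] -> [I,S,S,S] [MISS #8: read from I]

Answer: 8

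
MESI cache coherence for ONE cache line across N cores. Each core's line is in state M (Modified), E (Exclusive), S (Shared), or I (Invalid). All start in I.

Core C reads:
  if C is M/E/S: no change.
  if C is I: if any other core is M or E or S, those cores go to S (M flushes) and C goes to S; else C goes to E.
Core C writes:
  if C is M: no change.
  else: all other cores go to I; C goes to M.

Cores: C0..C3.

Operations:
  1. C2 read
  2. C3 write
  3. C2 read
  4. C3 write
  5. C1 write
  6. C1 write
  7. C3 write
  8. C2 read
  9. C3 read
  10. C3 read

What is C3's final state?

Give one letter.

Answer: S

Derivation:
Op 1: C2 read [C2 read from I: no other sharers -> C2=E (exclusive)] -> [I,I,E,I]
Op 2: C3 write [C3 write: invalidate ['C2=E'] -> C3=M] -> [I,I,I,M]
Op 3: C2 read [C2 read from I: others=['C3=M'] -> C2=S, others downsized to S] -> [I,I,S,S]
Op 4: C3 write [C3 write: invalidate ['C2=S'] -> C3=M] -> [I,I,I,M]
Op 5: C1 write [C1 write: invalidate ['C3=M'] -> C1=M] -> [I,M,I,I]
Op 6: C1 write [C1 write: already M (modified), no change] -> [I,M,I,I]
Op 7: C3 write [C3 write: invalidate ['C1=M'] -> C3=M] -> [I,I,I,M]
Op 8: C2 read [C2 read from I: others=['C3=M'] -> C2=S, others downsized to S] -> [I,I,S,S]
Op 9: C3 read [C3 read: already in S, no change] -> [I,I,S,S]
Op 10: C3 read [C3 read: already in S, no change] -> [I,I,S,S]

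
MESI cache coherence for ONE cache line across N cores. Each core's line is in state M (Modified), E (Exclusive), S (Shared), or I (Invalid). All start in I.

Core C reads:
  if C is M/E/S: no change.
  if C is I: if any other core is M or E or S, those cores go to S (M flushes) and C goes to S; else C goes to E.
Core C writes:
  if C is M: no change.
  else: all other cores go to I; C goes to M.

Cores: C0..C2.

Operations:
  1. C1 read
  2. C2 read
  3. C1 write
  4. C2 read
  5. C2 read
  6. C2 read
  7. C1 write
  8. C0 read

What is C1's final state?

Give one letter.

Op 1: C1 read [C1 read from I: no other sharers -> C1=E (exclusive)] -> [I,E,I]
Op 2: C2 read [C2 read from I: others=['C1=E'] -> C2=S, others downsized to S] -> [I,S,S]
Op 3: C1 write [C1 write: invalidate ['C2=S'] -> C1=M] -> [I,M,I]
Op 4: C2 read [C2 read from I: others=['C1=M'] -> C2=S, others downsized to S] -> [I,S,S]
Op 5: C2 read [C2 read: already in S, no change] -> [I,S,S]
Op 6: C2 read [C2 read: already in S, no change] -> [I,S,S]
Op 7: C1 write [C1 write: invalidate ['C2=S'] -> C1=M] -> [I,M,I]
Op 8: C0 read [C0 read from I: others=['C1=M'] -> C0=S, others downsized to S] -> [S,S,I]

Answer: S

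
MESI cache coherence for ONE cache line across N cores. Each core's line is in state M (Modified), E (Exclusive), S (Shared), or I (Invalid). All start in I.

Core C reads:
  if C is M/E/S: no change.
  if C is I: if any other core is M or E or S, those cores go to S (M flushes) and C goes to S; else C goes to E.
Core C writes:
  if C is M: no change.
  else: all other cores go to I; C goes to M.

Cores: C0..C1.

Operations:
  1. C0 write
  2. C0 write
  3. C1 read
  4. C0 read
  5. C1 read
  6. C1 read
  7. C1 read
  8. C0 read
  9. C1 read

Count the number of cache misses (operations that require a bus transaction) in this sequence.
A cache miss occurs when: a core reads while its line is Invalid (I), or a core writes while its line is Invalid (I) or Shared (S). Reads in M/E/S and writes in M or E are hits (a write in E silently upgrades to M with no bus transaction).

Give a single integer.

Answer: 2

Derivation:
Op 1: C0 write [C0 write: invalidate none -> C0=M] -> [M,I] [MISS #1: write from I]
Op 2: C0 write [C0 write: already M (modified), no change] -> [M,I] [hit: write from M]
Op 3: C1 read [C1 read from I: others=['C0=M'] -> C1=S, others downsized to S] -> [S,S] [MISS #2: read from I]
Op 4: C0 read [C0 read: already in S, no change] -> [S,S] [hit: read from S]
Op 5: C1 read [C1 read: already in S, no change] -> [S,S] [hit: read from S]
Op 6: C1 read [C1 read: already in S, no change] -> [S,S] [hit: read from S]
Op 7: C1 read [C1 read: already in S, no change] -> [S,S] [hit: read from S]
Op 8: C0 read [C0 read: already in S, no change] -> [S,S] [hit: read from S]
Op 9: C1 read [C1 read: already in S, no change] -> [S,S] [hit: read from S]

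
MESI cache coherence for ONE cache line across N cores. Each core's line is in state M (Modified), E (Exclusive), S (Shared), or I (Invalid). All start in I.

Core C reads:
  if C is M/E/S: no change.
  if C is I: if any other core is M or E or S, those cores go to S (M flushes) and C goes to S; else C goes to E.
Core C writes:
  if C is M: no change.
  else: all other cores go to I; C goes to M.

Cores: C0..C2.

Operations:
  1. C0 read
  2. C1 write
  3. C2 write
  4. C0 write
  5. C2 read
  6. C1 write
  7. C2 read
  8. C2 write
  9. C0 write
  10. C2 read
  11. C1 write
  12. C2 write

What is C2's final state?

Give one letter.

Op 1: C0 read [C0 read from I: no other sharers -> C0=E (exclusive)] -> [E,I,I]
Op 2: C1 write [C1 write: invalidate ['C0=E'] -> C1=M] -> [I,M,I]
Op 3: C2 write [C2 write: invalidate ['C1=M'] -> C2=M] -> [I,I,M]
Op 4: C0 write [C0 write: invalidate ['C2=M'] -> C0=M] -> [M,I,I]
Op 5: C2 read [C2 read from I: others=['C0=M'] -> C2=S, others downsized to S] -> [S,I,S]
Op 6: C1 write [C1 write: invalidate ['C0=S', 'C2=S'] -> C1=M] -> [I,M,I]
Op 7: C2 read [C2 read from I: others=['C1=M'] -> C2=S, others downsized to S] -> [I,S,S]
Op 8: C2 write [C2 write: invalidate ['C1=S'] -> C2=M] -> [I,I,M]
Op 9: C0 write [C0 write: invalidate ['C2=M'] -> C0=M] -> [M,I,I]
Op 10: C2 read [C2 read from I: others=['C0=M'] -> C2=S, others downsized to S] -> [S,I,S]
Op 11: C1 write [C1 write: invalidate ['C0=S', 'C2=S'] -> C1=M] -> [I,M,I]
Op 12: C2 write [C2 write: invalidate ['C1=M'] -> C2=M] -> [I,I,M]

Answer: M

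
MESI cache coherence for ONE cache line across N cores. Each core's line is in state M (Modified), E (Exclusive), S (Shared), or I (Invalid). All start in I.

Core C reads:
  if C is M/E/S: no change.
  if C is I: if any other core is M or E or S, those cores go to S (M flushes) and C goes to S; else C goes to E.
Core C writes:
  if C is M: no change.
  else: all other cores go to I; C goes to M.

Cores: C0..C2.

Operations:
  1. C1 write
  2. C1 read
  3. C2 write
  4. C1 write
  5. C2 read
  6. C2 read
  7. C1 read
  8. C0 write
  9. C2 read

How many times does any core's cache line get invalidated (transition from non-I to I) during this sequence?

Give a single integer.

Answer: 4

Derivation:
Op 1: C1 write [C1 write: invalidate none -> C1=M] -> [I,M,I] (invalidations this op: 0; running total: 0)
Op 2: C1 read [C1 read: already in M, no change] -> [I,M,I] (invalidations this op: 0; running total: 0)
Op 3: C2 write [C2 write: invalidate ['C1=M'] -> C2=M] -> [I,I,M] (invalidations this op: 1; running total: 1)
Op 4: C1 write [C1 write: invalidate ['C2=M'] -> C1=M] -> [I,M,I] (invalidations this op: 1; running total: 2)
Op 5: C2 read [C2 read from I: others=['C1=M'] -> C2=S, others downsized to S] -> [I,S,S] (invalidations this op: 0; running total: 2)
Op 6: C2 read [C2 read: already in S, no change] -> [I,S,S] (invalidations this op: 0; running total: 2)
Op 7: C1 read [C1 read: already in S, no change] -> [I,S,S] (invalidations this op: 0; running total: 2)
Op 8: C0 write [C0 write: invalidate ['C1=S', 'C2=S'] -> C0=M] -> [M,I,I] (invalidations this op: 2; running total: 4)
Op 9: C2 read [C2 read from I: others=['C0=M'] -> C2=S, others downsized to S] -> [S,I,S] (invalidations this op: 0; running total: 4)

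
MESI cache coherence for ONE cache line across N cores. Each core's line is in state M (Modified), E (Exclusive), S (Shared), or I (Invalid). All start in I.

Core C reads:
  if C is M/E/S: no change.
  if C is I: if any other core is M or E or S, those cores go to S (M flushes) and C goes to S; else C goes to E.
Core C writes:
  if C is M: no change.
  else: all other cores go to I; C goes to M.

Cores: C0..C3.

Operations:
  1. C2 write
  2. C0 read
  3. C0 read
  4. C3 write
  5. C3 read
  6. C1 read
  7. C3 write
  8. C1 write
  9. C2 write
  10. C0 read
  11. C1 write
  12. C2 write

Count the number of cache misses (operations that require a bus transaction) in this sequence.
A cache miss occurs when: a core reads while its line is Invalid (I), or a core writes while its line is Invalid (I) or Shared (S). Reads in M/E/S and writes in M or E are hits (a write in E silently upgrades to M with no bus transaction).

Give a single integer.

Op 1: C2 write [C2 write: invalidate none -> C2=M] -> [I,I,M,I] [MISS #1: write from I]
Op 2: C0 read [C0 read from I: others=['C2=M'] -> C0=S, others downsized to S] -> [S,I,S,I] [MISS #2: read from I]
Op 3: C0 read [C0 read: already in S, no change] -> [S,I,S,I] [hit: read from S]
Op 4: C3 write [C3 write: invalidate ['C0=S', 'C2=S'] -> C3=M] -> [I,I,I,M] [MISS #3: write from I]
Op 5: C3 read [C3 read: already in M, no change] -> [I,I,I,M] [hit: read from M]
Op 6: C1 read [C1 read from I: others=['C3=M'] -> C1=S, others downsized to S] -> [I,S,I,S] [MISS #4: read from I]
Op 7: C3 write [C3 write: invalidate ['C1=S'] -> C3=M] -> [I,I,I,M] [MISS #5: write from S]
Op 8: C1 write [C1 write: invalidate ['C3=M'] -> C1=M] -> [I,M,I,I] [MISS #6: write from I]
Op 9: C2 write [C2 write: invalidate ['C1=M'] -> C2=M] -> [I,I,M,I] [MISS #7: write from I]
Op 10: C0 read [C0 read from I: others=['C2=M'] -> C0=S, others downsized to S] -> [S,I,S,I] [MISS #8: read from I]
Op 11: C1 write [C1 write: invalidate ['C0=S', 'C2=S'] -> C1=M] -> [I,M,I,I] [MISS #9: write from I]
Op 12: C2 write [C2 write: invalidate ['C1=M'] -> C2=M] -> [I,I,M,I] [MISS #10: write from I]

Answer: 10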